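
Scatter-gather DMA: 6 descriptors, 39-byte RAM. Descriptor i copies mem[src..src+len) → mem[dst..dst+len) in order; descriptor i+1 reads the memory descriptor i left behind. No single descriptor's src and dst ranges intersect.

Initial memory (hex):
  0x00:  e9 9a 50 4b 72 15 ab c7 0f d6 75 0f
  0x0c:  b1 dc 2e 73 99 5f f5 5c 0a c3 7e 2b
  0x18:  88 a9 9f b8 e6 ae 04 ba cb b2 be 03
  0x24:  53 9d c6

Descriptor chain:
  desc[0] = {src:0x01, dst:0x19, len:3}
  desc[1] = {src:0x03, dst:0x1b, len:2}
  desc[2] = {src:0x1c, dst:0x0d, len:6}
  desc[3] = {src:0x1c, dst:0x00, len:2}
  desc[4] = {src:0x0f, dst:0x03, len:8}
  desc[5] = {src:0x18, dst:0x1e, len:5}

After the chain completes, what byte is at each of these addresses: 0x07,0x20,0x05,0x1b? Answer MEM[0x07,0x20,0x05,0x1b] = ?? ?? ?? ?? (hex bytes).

MEM[0x07,0x20,0x05,0x1b] = 5c 50 cb 4b

#0 dst[0x19+3] := {0x9a,0x50,0x4b}
#1 dst[0x1b+2] := {0x4b,0x72}
#2 dst[0x0d+6] := {0x72,0xae,0x04,0xba,0xcb,0xb2}
#3 dst[0x00+2] := {0x72,0xae}
#4 dst[0x03+8] := {0x04,0xba,0xcb,0xb2,0x5c,0x0a,0xc3,0x7e}
#5 dst[0x1e+5] := {0x88,0x9a,0x50,0x4b,0x72}
query mem[0x07]=0x5c, mem[0x20]=0x50, mem[0x05]=0xcb, mem[0x1b]=0x4b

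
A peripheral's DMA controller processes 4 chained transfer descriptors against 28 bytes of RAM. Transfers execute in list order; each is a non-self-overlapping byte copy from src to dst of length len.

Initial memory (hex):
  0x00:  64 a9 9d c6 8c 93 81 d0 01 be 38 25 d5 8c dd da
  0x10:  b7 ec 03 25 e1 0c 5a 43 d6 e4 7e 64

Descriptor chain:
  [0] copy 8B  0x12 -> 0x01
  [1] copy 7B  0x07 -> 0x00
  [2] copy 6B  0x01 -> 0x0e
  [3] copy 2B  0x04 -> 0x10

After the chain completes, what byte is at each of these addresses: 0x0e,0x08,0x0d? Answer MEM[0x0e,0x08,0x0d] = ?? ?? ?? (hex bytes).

MEM[0x0e,0x08,0x0d] = e4 e4 8c

D0: mem[0x01..0x08] <- [03 25 e1 0c 5a 43 d6 e4]
D1: mem[0x00..0x06] <- [d6 e4 be 38 25 d5 8c]
D2: mem[0x0e..0x13] <- [e4 be 38 25 d5 8c]
D3: mem[0x10..0x11] <- [25 d5]
query mem[0x0e]=0xe4, mem[0x08]=0xe4, mem[0x0d]=0x8c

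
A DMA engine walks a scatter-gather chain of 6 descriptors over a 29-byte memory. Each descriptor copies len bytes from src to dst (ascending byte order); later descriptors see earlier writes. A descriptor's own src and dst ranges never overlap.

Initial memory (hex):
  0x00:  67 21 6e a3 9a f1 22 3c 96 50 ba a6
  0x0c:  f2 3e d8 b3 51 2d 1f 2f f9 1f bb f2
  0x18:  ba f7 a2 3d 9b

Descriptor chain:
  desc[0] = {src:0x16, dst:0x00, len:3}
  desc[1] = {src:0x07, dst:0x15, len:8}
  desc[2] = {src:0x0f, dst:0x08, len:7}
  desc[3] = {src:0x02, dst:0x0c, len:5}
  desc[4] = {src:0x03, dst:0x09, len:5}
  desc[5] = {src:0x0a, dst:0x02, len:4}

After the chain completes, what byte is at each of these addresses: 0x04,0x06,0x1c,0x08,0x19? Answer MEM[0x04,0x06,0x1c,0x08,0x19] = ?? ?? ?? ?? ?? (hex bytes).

#0 dst[0x00+3] := {0xbb,0xf2,0xba}
#1 dst[0x15+8] := {0x3c,0x96,0x50,0xba,0xa6,0xf2,0x3e,0xd8}
#2 dst[0x08+7] := {0xb3,0x51,0x2d,0x1f,0x2f,0xf9,0x3c}
#3 dst[0x0c+5] := {0xba,0xa3,0x9a,0xf1,0x22}
#4 dst[0x09+5] := {0xa3,0x9a,0xf1,0x22,0x3c}
#5 dst[0x02+4] := {0x9a,0xf1,0x22,0x3c}
query mem[0x04]=0x22, mem[0x06]=0x22, mem[0x1c]=0xd8, mem[0x08]=0xb3, mem[0x19]=0xa6

MEM[0x04,0x06,0x1c,0x08,0x19] = 22 22 d8 b3 a6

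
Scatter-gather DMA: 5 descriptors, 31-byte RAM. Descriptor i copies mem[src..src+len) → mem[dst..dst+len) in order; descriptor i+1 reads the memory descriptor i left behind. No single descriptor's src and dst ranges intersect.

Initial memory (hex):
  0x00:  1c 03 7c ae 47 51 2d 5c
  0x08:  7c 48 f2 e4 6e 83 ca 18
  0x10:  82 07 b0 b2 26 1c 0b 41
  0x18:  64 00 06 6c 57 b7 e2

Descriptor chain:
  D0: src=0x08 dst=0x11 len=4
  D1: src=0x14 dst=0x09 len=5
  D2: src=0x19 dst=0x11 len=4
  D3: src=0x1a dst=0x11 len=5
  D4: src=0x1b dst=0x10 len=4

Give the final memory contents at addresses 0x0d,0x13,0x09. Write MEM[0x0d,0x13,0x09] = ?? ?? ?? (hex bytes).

[0] 0x08->0x11 len=4 : 7c 48 f2 e4
[1] 0x14->0x09 len=5 : e4 1c 0b 41 64
[2] 0x19->0x11 len=4 : 00 06 6c 57
[3] 0x1a->0x11 len=5 : 06 6c 57 b7 e2
[4] 0x1b->0x10 len=4 : 6c 57 b7 e2
query mem[0x0d]=0x64, mem[0x13]=0xe2, mem[0x09]=0xe4

MEM[0x0d,0x13,0x09] = 64 e2 e4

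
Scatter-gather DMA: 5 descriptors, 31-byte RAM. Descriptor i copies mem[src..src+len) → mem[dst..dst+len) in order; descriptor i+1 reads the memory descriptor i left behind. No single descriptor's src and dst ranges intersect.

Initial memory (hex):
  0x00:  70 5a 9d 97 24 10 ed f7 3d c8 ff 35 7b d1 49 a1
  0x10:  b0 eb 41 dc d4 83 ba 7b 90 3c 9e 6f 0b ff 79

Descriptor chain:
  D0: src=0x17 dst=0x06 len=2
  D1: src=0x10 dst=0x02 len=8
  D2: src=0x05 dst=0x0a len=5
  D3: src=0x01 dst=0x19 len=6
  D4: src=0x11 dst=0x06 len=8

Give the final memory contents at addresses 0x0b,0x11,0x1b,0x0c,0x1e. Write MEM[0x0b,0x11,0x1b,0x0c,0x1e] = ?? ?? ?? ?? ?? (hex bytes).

[0] 0x17->0x06 len=2 : 7b 90
[1] 0x10->0x02 len=8 : b0 eb 41 dc d4 83 ba 7b
[2] 0x05->0x0a len=5 : dc d4 83 ba 7b
[3] 0x01->0x19 len=6 : 5a b0 eb 41 dc d4
[4] 0x11->0x06 len=8 : eb 41 dc d4 83 ba 7b 90
query mem[0x0b]=0xba, mem[0x11]=0xeb, mem[0x1b]=0xeb, mem[0x0c]=0x7b, mem[0x1e]=0xd4

MEM[0x0b,0x11,0x1b,0x0c,0x1e] = ba eb eb 7b d4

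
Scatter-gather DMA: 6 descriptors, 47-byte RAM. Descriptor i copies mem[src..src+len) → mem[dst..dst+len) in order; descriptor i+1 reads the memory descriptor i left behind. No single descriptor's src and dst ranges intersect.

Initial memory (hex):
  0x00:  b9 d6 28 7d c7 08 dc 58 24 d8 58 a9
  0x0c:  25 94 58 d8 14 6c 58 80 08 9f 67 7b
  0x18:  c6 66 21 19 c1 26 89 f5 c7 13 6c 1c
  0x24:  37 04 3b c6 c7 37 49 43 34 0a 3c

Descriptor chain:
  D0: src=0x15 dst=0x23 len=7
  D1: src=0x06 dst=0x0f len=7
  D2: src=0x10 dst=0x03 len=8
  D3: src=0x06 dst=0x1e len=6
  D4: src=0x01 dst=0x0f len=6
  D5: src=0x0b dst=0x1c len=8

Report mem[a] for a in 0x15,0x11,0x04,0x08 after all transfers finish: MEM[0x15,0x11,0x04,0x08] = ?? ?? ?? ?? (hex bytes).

[0] 0x15->0x23 len=7 : 9f 67 7b c6 66 21 19
[1] 0x06->0x0f len=7 : dc 58 24 d8 58 a9 25
[2] 0x10->0x03 len=8 : 58 24 d8 58 a9 25 67 7b
[3] 0x06->0x1e len=6 : 58 a9 25 67 7b a9
[4] 0x01->0x0f len=6 : d6 28 58 24 d8 58
[5] 0x0b->0x1c len=8 : a9 25 94 58 d6 28 58 24
query mem[0x15]=0x25, mem[0x11]=0x58, mem[0x04]=0x24, mem[0x08]=0x25

MEM[0x15,0x11,0x04,0x08] = 25 58 24 25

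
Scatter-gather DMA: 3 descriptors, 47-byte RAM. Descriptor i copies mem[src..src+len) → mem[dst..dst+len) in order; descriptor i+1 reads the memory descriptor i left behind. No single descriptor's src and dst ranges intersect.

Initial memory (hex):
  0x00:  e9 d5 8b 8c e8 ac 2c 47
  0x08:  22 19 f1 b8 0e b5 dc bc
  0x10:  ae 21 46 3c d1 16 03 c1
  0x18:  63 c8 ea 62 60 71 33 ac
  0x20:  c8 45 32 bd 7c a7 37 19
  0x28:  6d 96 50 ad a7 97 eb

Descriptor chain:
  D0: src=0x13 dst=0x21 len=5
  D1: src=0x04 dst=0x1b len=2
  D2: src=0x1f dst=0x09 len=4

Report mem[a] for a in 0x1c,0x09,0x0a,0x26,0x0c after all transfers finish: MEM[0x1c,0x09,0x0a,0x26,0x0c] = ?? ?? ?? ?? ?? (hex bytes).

MEM[0x1c,0x09,0x0a,0x26,0x0c] = ac ac c8 37 d1

#0 dst[0x21+5] := {0x3c,0xd1,0x16,0x03,0xc1}
#1 dst[0x1b+2] := {0xe8,0xac}
#2 dst[0x09+4] := {0xac,0xc8,0x3c,0xd1}
query mem[0x1c]=0xac, mem[0x09]=0xac, mem[0x0a]=0xc8, mem[0x26]=0x37, mem[0x0c]=0xd1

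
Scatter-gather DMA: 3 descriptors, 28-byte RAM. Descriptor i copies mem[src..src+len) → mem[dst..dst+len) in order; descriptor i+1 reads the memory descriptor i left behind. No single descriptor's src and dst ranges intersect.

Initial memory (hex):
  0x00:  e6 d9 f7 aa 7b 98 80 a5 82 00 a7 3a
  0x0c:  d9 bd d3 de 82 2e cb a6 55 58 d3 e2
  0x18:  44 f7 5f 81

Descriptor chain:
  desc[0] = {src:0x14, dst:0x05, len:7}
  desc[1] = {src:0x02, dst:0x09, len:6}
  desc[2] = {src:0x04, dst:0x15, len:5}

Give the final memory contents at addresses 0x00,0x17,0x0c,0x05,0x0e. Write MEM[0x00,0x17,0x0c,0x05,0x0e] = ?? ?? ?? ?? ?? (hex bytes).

#0 dst[0x05+7] := {0x55,0x58,0xd3,0xe2,0x44,0xf7,0x5f}
#1 dst[0x09+6] := {0xf7,0xaa,0x7b,0x55,0x58,0xd3}
#2 dst[0x15+5] := {0x7b,0x55,0x58,0xd3,0xe2}
query mem[0x00]=0xe6, mem[0x17]=0x58, mem[0x0c]=0x55, mem[0x05]=0x55, mem[0x0e]=0xd3

MEM[0x00,0x17,0x0c,0x05,0x0e] = e6 58 55 55 d3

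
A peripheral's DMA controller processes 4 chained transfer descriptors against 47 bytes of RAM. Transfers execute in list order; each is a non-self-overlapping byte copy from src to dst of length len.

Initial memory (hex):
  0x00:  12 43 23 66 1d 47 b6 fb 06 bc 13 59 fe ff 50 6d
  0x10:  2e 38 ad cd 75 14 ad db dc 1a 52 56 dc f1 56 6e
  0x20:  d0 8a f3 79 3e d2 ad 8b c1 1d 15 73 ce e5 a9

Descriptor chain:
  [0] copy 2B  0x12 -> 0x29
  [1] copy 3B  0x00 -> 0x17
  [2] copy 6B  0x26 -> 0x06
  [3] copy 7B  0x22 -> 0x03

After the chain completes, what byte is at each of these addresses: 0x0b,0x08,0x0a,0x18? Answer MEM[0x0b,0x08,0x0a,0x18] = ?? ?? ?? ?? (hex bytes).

MEM[0x0b,0x08,0x0a,0x18] = 73 8b cd 43

D0: mem[0x29..0x2a] <- [ad cd]
D1: mem[0x17..0x19] <- [12 43 23]
D2: mem[0x06..0x0b] <- [ad 8b c1 ad cd 73]
D3: mem[0x03..0x09] <- [f3 79 3e d2 ad 8b c1]
query mem[0x0b]=0x73, mem[0x08]=0x8b, mem[0x0a]=0xcd, mem[0x18]=0x43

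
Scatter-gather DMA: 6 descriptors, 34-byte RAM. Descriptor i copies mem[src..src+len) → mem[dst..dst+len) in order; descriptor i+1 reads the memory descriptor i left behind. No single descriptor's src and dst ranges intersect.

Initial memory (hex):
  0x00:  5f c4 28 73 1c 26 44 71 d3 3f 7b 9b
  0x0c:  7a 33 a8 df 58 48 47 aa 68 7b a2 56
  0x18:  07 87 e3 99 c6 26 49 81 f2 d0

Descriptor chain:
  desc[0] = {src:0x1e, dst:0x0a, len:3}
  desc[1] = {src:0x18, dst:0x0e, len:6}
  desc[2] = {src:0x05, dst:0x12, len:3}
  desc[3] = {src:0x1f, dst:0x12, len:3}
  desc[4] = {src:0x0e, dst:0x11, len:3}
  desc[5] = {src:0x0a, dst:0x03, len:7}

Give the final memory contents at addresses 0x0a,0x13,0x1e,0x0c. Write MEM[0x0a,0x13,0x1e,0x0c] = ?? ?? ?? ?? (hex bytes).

  after D0: wrote 3B at 0x0a = 4981f2
  after D1: wrote 6B at 0x0e = 0787e399c626
  after D2: wrote 3B at 0x12 = 264471
  after D3: wrote 3B at 0x12 = 81f2d0
  after D4: wrote 3B at 0x11 = 0787e3
  after D5: wrote 7B at 0x03 = 4981f2330787e3
query mem[0x0a]=0x49, mem[0x13]=0xe3, mem[0x1e]=0x49, mem[0x0c]=0xf2

MEM[0x0a,0x13,0x1e,0x0c] = 49 e3 49 f2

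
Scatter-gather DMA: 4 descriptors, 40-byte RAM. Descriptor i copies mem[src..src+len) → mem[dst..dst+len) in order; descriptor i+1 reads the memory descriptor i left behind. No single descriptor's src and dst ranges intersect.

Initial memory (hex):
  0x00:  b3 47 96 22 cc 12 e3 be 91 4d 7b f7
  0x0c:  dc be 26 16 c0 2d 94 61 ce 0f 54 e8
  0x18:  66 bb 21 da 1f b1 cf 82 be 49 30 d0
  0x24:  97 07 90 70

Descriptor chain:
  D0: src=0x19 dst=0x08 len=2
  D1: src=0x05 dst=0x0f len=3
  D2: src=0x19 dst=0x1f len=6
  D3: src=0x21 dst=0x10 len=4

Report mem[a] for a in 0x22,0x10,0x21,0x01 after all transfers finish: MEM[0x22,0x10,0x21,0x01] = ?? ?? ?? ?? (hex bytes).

#0 dst[0x08+2] := {0xbb,0x21}
#1 dst[0x0f+3] := {0x12,0xe3,0xbe}
#2 dst[0x1f+6] := {0xbb,0x21,0xda,0x1f,0xb1,0xcf}
#3 dst[0x10+4] := {0xda,0x1f,0xb1,0xcf}
query mem[0x22]=0x1f, mem[0x10]=0xda, mem[0x21]=0xda, mem[0x01]=0x47

MEM[0x22,0x10,0x21,0x01] = 1f da da 47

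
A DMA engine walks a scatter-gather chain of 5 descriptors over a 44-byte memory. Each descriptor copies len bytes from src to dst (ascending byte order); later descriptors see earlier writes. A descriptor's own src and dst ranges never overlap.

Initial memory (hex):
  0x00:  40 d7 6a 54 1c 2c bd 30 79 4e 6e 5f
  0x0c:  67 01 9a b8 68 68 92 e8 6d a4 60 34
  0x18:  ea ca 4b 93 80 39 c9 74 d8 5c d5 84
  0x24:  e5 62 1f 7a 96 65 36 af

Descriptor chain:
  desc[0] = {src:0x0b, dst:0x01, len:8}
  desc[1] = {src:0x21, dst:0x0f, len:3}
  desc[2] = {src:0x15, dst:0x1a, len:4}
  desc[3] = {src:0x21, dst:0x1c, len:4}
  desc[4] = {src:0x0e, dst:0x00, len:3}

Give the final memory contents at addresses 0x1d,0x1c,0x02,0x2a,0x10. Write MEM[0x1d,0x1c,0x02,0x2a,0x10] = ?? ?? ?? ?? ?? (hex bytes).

  after D0: wrote 8B at 0x01 = 5f67019ab8686892
  after D1: wrote 3B at 0x0f = 5cd584
  after D2: wrote 4B at 0x1a = a46034ea
  after D3: wrote 4B at 0x1c = 5cd584e5
  after D4: wrote 3B at 0x00 = 9a5cd5
query mem[0x1d]=0xd5, mem[0x1c]=0x5c, mem[0x02]=0xd5, mem[0x2a]=0x36, mem[0x10]=0xd5

MEM[0x1d,0x1c,0x02,0x2a,0x10] = d5 5c d5 36 d5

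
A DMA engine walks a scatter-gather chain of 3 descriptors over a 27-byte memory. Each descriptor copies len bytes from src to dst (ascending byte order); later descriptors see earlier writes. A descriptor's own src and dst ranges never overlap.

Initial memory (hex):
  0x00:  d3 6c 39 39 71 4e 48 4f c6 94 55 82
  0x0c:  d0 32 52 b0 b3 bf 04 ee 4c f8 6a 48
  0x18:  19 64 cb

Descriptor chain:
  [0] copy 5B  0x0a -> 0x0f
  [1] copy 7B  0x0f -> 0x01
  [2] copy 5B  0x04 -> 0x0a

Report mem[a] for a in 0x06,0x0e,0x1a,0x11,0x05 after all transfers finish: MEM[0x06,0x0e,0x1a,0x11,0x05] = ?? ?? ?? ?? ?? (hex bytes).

[0] 0x0a->0x0f len=5 : 55 82 d0 32 52
[1] 0x0f->0x01 len=7 : 55 82 d0 32 52 4c f8
[2] 0x04->0x0a len=5 : 32 52 4c f8 c6
query mem[0x06]=0x4c, mem[0x0e]=0xc6, mem[0x1a]=0xcb, mem[0x11]=0xd0, mem[0x05]=0x52

MEM[0x06,0x0e,0x1a,0x11,0x05] = 4c c6 cb d0 52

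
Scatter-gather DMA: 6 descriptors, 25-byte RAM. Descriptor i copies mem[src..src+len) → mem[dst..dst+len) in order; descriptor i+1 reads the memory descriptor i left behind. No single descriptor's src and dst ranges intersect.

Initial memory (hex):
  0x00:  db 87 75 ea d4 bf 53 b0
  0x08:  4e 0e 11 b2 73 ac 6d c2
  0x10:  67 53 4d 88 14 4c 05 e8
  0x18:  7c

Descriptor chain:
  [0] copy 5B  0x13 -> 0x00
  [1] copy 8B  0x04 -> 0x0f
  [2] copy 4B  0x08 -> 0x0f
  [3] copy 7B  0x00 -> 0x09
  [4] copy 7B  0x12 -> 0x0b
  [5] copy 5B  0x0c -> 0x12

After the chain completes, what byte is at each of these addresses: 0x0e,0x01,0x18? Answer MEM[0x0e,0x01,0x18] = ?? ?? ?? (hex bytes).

D0: mem[0x00..0x04] <- [88 14 4c 05 e8]
D1: mem[0x0f..0x16] <- [e8 bf 53 b0 4e 0e 11 b2]
D2: mem[0x0f..0x12] <- [4e 0e 11 b2]
D3: mem[0x09..0x0f] <- [88 14 4c 05 e8 bf 53]
D4: mem[0x0b..0x11] <- [b2 4e 0e 11 b2 e8 7c]
D5: mem[0x12..0x16] <- [4e 0e 11 b2 e8]
query mem[0x0e]=0x11, mem[0x01]=0x14, mem[0x18]=0x7c

MEM[0x0e,0x01,0x18] = 11 14 7c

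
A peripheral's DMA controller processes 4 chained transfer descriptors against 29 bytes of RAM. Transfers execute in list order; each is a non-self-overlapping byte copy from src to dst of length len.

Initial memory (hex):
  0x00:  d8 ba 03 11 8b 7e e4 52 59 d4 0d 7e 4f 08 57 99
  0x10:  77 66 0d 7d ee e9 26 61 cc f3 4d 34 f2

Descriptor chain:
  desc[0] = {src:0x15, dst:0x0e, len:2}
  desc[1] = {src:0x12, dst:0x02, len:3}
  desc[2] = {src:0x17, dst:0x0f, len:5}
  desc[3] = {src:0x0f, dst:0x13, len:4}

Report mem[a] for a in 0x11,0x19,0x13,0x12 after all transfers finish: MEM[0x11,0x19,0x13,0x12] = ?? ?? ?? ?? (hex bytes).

MEM[0x11,0x19,0x13,0x12] = f3 f3 61 4d

[0] 0x15->0x0e len=2 : e9 26
[1] 0x12->0x02 len=3 : 0d 7d ee
[2] 0x17->0x0f len=5 : 61 cc f3 4d 34
[3] 0x0f->0x13 len=4 : 61 cc f3 4d
query mem[0x11]=0xf3, mem[0x19]=0xf3, mem[0x13]=0x61, mem[0x12]=0x4d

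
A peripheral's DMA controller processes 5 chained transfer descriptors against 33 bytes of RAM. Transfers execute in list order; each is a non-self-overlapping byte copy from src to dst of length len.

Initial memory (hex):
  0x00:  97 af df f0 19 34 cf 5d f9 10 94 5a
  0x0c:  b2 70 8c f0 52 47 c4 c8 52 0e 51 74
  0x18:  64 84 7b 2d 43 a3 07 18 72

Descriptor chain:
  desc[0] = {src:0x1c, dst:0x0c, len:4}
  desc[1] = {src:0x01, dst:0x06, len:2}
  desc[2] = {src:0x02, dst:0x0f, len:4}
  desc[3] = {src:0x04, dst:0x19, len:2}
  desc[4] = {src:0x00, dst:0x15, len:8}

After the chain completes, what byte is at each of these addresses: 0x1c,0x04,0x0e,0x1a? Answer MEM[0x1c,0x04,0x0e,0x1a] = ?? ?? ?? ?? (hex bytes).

MEM[0x1c,0x04,0x0e,0x1a] = df 19 07 34

D0: mem[0x0c..0x0f] <- [43 a3 07 18]
D1: mem[0x06..0x07] <- [af df]
D2: mem[0x0f..0x12] <- [df f0 19 34]
D3: mem[0x19..0x1a] <- [19 34]
D4: mem[0x15..0x1c] <- [97 af df f0 19 34 af df]
query mem[0x1c]=0xdf, mem[0x04]=0x19, mem[0x0e]=0x07, mem[0x1a]=0x34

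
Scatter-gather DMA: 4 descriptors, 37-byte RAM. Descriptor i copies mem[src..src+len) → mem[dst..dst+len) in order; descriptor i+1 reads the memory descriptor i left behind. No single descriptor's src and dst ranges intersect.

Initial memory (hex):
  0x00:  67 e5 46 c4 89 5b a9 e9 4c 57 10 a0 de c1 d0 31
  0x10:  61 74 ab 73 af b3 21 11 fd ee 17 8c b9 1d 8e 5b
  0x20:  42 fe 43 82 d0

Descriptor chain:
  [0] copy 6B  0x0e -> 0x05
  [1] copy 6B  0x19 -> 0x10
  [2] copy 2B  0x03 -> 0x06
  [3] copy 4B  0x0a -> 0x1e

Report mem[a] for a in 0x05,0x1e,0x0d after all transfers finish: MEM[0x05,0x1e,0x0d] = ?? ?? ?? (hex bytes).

MEM[0x05,0x1e,0x0d] = d0 73 c1

D0: mem[0x05..0x0a] <- [d0 31 61 74 ab 73]
D1: mem[0x10..0x15] <- [ee 17 8c b9 1d 8e]
D2: mem[0x06..0x07] <- [c4 89]
D3: mem[0x1e..0x21] <- [73 a0 de c1]
query mem[0x05]=0xd0, mem[0x1e]=0x73, mem[0x0d]=0xc1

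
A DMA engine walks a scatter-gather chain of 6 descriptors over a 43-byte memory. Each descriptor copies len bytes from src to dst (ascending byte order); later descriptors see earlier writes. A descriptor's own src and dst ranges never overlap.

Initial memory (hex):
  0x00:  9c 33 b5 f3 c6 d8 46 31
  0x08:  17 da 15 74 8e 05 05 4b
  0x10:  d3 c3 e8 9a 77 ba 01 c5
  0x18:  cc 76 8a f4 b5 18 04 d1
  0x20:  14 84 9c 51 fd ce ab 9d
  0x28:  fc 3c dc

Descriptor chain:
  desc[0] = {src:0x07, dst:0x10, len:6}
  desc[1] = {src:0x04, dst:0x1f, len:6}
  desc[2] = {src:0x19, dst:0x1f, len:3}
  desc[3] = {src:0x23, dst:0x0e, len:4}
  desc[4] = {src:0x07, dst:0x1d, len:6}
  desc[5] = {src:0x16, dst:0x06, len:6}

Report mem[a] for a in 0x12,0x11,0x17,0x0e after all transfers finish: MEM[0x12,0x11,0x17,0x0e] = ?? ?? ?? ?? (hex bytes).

#0 dst[0x10+6] := {0x31,0x17,0xda,0x15,0x74,0x8e}
#1 dst[0x1f+6] := {0xc6,0xd8,0x46,0x31,0x17,0xda}
#2 dst[0x1f+3] := {0x76,0x8a,0xf4}
#3 dst[0x0e+4] := {0x17,0xda,0xce,0xab}
#4 dst[0x1d+6] := {0x31,0x17,0xda,0x15,0x74,0x8e}
#5 dst[0x06+6] := {0x01,0xc5,0xcc,0x76,0x8a,0xf4}
query mem[0x12]=0xda, mem[0x11]=0xab, mem[0x17]=0xc5, mem[0x0e]=0x17

MEM[0x12,0x11,0x17,0x0e] = da ab c5 17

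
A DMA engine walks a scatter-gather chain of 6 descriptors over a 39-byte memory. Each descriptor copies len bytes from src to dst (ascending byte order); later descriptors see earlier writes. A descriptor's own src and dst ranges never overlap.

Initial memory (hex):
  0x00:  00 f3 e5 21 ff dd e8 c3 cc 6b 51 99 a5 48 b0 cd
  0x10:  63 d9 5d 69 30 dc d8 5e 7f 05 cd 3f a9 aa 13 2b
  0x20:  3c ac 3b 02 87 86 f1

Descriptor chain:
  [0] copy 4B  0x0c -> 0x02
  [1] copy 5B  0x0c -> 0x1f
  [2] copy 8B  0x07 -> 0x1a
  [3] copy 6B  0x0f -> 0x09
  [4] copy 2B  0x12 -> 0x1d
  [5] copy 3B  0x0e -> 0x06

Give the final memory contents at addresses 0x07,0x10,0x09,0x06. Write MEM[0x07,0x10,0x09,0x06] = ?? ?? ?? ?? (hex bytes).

  after D0: wrote 4B at 0x02 = a548b0cd
  after D1: wrote 5B at 0x1f = a548b0cd63
  after D2: wrote 8B at 0x1a = c3cc6b5199a548b0
  after D3: wrote 6B at 0x09 = cd63d95d6930
  after D4: wrote 2B at 0x1d = 5d69
  after D5: wrote 3B at 0x06 = 30cd63
query mem[0x07]=0xcd, mem[0x10]=0x63, mem[0x09]=0xcd, mem[0x06]=0x30

MEM[0x07,0x10,0x09,0x06] = cd 63 cd 30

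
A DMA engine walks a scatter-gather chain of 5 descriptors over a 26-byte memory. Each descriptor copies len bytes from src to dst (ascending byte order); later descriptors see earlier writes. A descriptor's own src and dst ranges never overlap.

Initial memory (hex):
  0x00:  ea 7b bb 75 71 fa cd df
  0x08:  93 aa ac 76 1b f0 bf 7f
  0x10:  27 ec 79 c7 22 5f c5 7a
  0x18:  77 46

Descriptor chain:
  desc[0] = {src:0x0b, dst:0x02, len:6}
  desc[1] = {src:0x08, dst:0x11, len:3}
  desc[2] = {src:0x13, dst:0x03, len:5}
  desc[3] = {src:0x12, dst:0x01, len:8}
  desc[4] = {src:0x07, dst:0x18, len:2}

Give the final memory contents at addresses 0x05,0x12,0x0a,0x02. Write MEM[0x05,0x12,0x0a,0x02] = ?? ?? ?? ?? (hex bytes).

MEM[0x05,0x12,0x0a,0x02] = c5 aa ac ac

#0 dst[0x02+6] := {0x76,0x1b,0xf0,0xbf,0x7f,0x27}
#1 dst[0x11+3] := {0x93,0xaa,0xac}
#2 dst[0x03+5] := {0xac,0x22,0x5f,0xc5,0x7a}
#3 dst[0x01+8] := {0xaa,0xac,0x22,0x5f,0xc5,0x7a,0x77,0x46}
#4 dst[0x18+2] := {0x77,0x46}
query mem[0x05]=0xc5, mem[0x12]=0xaa, mem[0x0a]=0xac, mem[0x02]=0xac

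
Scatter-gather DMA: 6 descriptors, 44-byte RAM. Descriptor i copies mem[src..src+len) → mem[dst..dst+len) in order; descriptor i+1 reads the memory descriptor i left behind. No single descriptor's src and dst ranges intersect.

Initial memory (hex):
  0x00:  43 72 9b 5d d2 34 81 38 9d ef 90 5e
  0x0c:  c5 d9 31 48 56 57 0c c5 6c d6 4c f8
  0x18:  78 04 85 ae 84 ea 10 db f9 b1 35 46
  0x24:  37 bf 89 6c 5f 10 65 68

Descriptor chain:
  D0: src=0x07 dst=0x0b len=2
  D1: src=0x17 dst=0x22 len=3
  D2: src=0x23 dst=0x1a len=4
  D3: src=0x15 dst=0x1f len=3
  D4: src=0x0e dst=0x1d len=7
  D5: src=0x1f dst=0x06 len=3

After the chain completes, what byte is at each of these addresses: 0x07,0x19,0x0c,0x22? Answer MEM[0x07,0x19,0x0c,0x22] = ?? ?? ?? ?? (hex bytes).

MEM[0x07,0x19,0x0c,0x22] = 57 04 9d c5

  after D0: wrote 2B at 0x0b = 389d
  after D1: wrote 3B at 0x22 = f87804
  after D2: wrote 4B at 0x1a = 7804bf89
  after D3: wrote 3B at 0x1f = d64cf8
  after D4: wrote 7B at 0x1d = 314856570cc56c
  after D5: wrote 3B at 0x06 = 56570c
query mem[0x07]=0x57, mem[0x19]=0x04, mem[0x0c]=0x9d, mem[0x22]=0xc5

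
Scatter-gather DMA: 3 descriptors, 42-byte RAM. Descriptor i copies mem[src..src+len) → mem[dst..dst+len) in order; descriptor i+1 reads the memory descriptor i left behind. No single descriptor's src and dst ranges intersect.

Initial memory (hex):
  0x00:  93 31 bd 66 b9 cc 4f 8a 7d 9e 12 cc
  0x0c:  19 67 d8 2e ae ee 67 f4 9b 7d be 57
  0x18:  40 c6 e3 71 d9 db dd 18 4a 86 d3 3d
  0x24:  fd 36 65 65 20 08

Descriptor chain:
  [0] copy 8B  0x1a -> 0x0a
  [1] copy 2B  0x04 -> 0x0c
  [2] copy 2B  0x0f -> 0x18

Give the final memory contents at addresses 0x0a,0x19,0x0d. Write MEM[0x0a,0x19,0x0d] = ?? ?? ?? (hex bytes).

  after D0: wrote 8B at 0x0a = e371d9dbdd184a86
  after D1: wrote 2B at 0x0c = b9cc
  after D2: wrote 2B at 0x18 = 184a
query mem[0x0a]=0xe3, mem[0x19]=0x4a, mem[0x0d]=0xcc

MEM[0x0a,0x19,0x0d] = e3 4a cc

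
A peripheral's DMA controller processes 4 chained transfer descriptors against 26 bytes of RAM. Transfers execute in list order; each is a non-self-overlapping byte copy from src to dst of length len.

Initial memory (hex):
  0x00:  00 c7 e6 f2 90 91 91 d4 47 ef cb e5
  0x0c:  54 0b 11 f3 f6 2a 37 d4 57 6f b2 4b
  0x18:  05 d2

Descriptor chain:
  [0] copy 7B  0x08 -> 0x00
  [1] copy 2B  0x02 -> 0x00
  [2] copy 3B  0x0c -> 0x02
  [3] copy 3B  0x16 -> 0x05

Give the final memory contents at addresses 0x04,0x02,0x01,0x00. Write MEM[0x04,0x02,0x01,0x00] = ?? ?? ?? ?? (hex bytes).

#0 dst[0x00+7] := {0x47,0xef,0xcb,0xe5,0x54,0x0b,0x11}
#1 dst[0x00+2] := {0xcb,0xe5}
#2 dst[0x02+3] := {0x54,0x0b,0x11}
#3 dst[0x05+3] := {0xb2,0x4b,0x05}
query mem[0x04]=0x11, mem[0x02]=0x54, mem[0x01]=0xe5, mem[0x00]=0xcb

MEM[0x04,0x02,0x01,0x00] = 11 54 e5 cb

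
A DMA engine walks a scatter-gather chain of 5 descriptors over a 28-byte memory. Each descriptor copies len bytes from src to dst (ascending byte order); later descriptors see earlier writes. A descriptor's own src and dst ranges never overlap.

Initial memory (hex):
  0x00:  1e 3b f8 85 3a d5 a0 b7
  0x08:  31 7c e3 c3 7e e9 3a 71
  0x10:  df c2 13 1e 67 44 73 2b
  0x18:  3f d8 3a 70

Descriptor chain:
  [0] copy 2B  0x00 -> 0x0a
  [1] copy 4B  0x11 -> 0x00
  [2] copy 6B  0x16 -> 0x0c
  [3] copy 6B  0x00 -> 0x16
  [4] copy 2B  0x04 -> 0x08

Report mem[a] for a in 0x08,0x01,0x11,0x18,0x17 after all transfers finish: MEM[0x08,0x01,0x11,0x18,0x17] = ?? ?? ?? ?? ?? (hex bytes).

MEM[0x08,0x01,0x11,0x18,0x17] = 3a 13 70 1e 13

  after D0: wrote 2B at 0x0a = 1e3b
  after D1: wrote 4B at 0x00 = c2131e67
  after D2: wrote 6B at 0x0c = 732b3fd83a70
  after D3: wrote 6B at 0x16 = c2131e673ad5
  after D4: wrote 2B at 0x08 = 3ad5
query mem[0x08]=0x3a, mem[0x01]=0x13, mem[0x11]=0x70, mem[0x18]=0x1e, mem[0x17]=0x13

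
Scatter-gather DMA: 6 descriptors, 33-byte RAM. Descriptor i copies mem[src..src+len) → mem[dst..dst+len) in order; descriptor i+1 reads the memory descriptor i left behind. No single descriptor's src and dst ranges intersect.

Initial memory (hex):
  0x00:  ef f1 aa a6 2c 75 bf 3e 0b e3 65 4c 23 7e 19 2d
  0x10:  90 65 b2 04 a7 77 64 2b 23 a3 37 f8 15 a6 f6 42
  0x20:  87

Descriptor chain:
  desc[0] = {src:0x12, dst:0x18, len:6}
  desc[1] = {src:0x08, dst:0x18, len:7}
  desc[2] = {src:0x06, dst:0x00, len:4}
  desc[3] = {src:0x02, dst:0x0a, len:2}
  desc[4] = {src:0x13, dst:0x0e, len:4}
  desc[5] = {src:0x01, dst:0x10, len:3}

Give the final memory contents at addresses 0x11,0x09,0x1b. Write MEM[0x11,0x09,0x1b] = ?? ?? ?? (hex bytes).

  after D0: wrote 6B at 0x18 = b204a777642b
  after D1: wrote 7B at 0x18 = 0be3654c237e19
  after D2: wrote 4B at 0x00 = bf3e0be3
  after D3: wrote 2B at 0x0a = 0be3
  after D4: wrote 4B at 0x0e = 04a77764
  after D5: wrote 3B at 0x10 = 3e0be3
query mem[0x11]=0x0b, mem[0x09]=0xe3, mem[0x1b]=0x4c

MEM[0x11,0x09,0x1b] = 0b e3 4c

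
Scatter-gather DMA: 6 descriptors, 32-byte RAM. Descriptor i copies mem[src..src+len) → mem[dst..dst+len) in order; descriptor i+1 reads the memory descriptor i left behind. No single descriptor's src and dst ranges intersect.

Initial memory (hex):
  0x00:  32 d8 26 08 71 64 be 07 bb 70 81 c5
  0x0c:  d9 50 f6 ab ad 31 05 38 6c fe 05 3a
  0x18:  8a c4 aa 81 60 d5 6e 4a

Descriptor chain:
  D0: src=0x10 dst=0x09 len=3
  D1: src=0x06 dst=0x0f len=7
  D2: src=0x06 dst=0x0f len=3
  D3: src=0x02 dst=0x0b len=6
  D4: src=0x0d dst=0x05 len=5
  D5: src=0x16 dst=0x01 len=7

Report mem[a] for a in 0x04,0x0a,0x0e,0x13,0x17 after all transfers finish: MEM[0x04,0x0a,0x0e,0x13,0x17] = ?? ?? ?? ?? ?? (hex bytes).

MEM[0x04,0x0a,0x0e,0x13,0x17] = c4 31 64 31 3a

[0] 0x10->0x09 len=3 : ad 31 05
[1] 0x06->0x0f len=7 : be 07 bb ad 31 05 d9
[2] 0x06->0x0f len=3 : be 07 bb
[3] 0x02->0x0b len=6 : 26 08 71 64 be 07
[4] 0x0d->0x05 len=5 : 71 64 be 07 bb
[5] 0x16->0x01 len=7 : 05 3a 8a c4 aa 81 60
query mem[0x04]=0xc4, mem[0x0a]=0x31, mem[0x0e]=0x64, mem[0x13]=0x31, mem[0x17]=0x3a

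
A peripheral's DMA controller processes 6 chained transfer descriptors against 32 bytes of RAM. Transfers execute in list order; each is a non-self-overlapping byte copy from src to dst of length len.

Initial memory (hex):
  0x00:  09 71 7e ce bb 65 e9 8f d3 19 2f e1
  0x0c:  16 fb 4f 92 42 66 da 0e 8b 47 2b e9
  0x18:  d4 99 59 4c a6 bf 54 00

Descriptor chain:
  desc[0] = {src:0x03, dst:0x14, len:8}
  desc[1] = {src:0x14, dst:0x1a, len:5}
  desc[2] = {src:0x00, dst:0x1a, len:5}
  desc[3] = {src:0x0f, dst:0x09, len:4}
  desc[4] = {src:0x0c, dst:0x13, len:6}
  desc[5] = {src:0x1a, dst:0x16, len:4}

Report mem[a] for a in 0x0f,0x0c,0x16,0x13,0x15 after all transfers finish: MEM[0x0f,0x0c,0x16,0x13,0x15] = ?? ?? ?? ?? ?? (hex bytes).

MEM[0x0f,0x0c,0x16,0x13,0x15] = 92 da 09 da 4f

[0] 0x03->0x14 len=8 : ce bb 65 e9 8f d3 19 2f
[1] 0x14->0x1a len=5 : ce bb 65 e9 8f
[2] 0x00->0x1a len=5 : 09 71 7e ce bb
[3] 0x0f->0x09 len=4 : 92 42 66 da
[4] 0x0c->0x13 len=6 : da fb 4f 92 42 66
[5] 0x1a->0x16 len=4 : 09 71 7e ce
query mem[0x0f]=0x92, mem[0x0c]=0xda, mem[0x16]=0x09, mem[0x13]=0xda, mem[0x15]=0x4f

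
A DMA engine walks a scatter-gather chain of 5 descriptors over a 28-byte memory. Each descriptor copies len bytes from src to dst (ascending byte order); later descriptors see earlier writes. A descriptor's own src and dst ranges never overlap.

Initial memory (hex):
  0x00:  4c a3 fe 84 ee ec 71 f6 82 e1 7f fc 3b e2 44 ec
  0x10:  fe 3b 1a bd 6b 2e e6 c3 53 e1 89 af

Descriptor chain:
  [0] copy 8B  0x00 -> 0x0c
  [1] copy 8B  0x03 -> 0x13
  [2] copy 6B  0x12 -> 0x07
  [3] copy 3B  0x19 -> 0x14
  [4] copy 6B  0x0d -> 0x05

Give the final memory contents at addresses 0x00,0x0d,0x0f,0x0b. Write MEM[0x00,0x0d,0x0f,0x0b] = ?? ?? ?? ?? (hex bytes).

MEM[0x00,0x0d,0x0f,0x0b] = 4c a3 84 71

[0] 0x00->0x0c len=8 : 4c a3 fe 84 ee ec 71 f6
[1] 0x03->0x13 len=8 : 84 ee ec 71 f6 82 e1 7f
[2] 0x12->0x07 len=6 : 71 84 ee ec 71 f6
[3] 0x19->0x14 len=3 : e1 7f af
[4] 0x0d->0x05 len=6 : a3 fe 84 ee ec 71
query mem[0x00]=0x4c, mem[0x0d]=0xa3, mem[0x0f]=0x84, mem[0x0b]=0x71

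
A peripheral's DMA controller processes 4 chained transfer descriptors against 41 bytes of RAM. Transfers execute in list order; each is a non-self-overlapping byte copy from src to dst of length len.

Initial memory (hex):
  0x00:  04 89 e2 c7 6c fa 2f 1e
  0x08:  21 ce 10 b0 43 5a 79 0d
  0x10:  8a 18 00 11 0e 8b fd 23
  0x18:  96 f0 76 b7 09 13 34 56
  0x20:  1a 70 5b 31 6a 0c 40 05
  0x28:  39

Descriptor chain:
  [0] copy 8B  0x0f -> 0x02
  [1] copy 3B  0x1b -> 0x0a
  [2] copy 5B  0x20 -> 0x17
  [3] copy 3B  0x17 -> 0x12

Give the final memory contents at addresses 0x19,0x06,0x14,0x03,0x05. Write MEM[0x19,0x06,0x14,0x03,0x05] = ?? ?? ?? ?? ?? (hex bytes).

MEM[0x19,0x06,0x14,0x03,0x05] = 5b 11 5b 8a 00

[0] 0x0f->0x02 len=8 : 0d 8a 18 00 11 0e 8b fd
[1] 0x1b->0x0a len=3 : b7 09 13
[2] 0x20->0x17 len=5 : 1a 70 5b 31 6a
[3] 0x17->0x12 len=3 : 1a 70 5b
query mem[0x19]=0x5b, mem[0x06]=0x11, mem[0x14]=0x5b, mem[0x03]=0x8a, mem[0x05]=0x00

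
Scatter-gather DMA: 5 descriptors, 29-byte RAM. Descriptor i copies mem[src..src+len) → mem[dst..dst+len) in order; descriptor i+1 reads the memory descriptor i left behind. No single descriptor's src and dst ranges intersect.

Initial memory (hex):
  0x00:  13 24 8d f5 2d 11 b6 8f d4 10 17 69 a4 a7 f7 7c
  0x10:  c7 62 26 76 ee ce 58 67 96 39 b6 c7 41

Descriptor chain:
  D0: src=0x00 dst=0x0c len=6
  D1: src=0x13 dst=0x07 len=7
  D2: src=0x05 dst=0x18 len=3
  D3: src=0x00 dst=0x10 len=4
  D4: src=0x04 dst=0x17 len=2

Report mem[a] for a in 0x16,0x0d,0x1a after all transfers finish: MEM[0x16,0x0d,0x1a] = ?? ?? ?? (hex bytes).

MEM[0x16,0x0d,0x1a] = 58 39 76

D0: mem[0x0c..0x11] <- [13 24 8d f5 2d 11]
D1: mem[0x07..0x0d] <- [76 ee ce 58 67 96 39]
D2: mem[0x18..0x1a] <- [11 b6 76]
D3: mem[0x10..0x13] <- [13 24 8d f5]
D4: mem[0x17..0x18] <- [2d 11]
query mem[0x16]=0x58, mem[0x0d]=0x39, mem[0x1a]=0x76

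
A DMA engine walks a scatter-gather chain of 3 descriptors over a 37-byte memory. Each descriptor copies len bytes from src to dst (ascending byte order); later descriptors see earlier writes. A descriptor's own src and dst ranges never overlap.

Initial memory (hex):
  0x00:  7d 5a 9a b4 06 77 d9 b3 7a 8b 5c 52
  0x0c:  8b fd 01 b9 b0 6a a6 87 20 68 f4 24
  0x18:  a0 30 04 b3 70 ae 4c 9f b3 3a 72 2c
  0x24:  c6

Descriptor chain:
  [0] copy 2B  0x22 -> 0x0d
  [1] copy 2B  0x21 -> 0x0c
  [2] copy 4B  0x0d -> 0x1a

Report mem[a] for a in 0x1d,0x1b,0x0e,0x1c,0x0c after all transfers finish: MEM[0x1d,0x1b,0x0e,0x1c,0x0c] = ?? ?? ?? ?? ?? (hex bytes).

MEM[0x1d,0x1b,0x0e,0x1c,0x0c] = b0 2c 2c b9 3a

#0 dst[0x0d+2] := {0x72,0x2c}
#1 dst[0x0c+2] := {0x3a,0x72}
#2 dst[0x1a+4] := {0x72,0x2c,0xb9,0xb0}
query mem[0x1d]=0xb0, mem[0x1b]=0x2c, mem[0x0e]=0x2c, mem[0x1c]=0xb9, mem[0x0c]=0x3a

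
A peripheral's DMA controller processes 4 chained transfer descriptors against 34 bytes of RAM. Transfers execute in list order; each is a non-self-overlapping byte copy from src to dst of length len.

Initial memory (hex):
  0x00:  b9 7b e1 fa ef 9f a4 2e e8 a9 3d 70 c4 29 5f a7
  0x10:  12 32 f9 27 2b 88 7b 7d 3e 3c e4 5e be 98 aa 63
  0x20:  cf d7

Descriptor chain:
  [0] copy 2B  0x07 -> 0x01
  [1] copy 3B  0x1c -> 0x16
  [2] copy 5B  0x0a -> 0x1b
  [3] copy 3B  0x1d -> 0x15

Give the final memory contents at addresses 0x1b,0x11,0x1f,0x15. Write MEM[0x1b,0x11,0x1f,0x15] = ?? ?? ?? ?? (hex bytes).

D0: mem[0x01..0x02] <- [2e e8]
D1: mem[0x16..0x18] <- [be 98 aa]
D2: mem[0x1b..0x1f] <- [3d 70 c4 29 5f]
D3: mem[0x15..0x17] <- [c4 29 5f]
query mem[0x1b]=0x3d, mem[0x11]=0x32, mem[0x1f]=0x5f, mem[0x15]=0xc4

MEM[0x1b,0x11,0x1f,0x15] = 3d 32 5f c4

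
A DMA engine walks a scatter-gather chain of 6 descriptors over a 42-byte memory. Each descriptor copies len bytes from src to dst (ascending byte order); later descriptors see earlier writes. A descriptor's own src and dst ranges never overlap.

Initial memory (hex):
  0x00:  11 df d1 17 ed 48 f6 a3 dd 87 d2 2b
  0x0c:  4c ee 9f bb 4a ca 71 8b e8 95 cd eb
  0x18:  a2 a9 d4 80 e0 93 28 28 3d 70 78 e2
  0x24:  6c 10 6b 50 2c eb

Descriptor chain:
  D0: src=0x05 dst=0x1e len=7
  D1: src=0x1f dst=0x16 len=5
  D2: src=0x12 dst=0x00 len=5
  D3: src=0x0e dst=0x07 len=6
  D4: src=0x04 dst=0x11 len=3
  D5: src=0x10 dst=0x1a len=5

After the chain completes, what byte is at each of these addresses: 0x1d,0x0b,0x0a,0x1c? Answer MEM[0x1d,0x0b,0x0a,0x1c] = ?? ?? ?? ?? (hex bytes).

MEM[0x1d,0x0b,0x0a,0x1c] = f6 71 ca 48

#0 dst[0x1e+7] := {0x48,0xf6,0xa3,0xdd,0x87,0xd2,0x2b}
#1 dst[0x16+5] := {0xf6,0xa3,0xdd,0x87,0xd2}
#2 dst[0x00+5] := {0x71,0x8b,0xe8,0x95,0xf6}
#3 dst[0x07+6] := {0x9f,0xbb,0x4a,0xca,0x71,0x8b}
#4 dst[0x11+3] := {0xf6,0x48,0xf6}
#5 dst[0x1a+5] := {0x4a,0xf6,0x48,0xf6,0xe8}
query mem[0x1d]=0xf6, mem[0x0b]=0x71, mem[0x0a]=0xca, mem[0x1c]=0x48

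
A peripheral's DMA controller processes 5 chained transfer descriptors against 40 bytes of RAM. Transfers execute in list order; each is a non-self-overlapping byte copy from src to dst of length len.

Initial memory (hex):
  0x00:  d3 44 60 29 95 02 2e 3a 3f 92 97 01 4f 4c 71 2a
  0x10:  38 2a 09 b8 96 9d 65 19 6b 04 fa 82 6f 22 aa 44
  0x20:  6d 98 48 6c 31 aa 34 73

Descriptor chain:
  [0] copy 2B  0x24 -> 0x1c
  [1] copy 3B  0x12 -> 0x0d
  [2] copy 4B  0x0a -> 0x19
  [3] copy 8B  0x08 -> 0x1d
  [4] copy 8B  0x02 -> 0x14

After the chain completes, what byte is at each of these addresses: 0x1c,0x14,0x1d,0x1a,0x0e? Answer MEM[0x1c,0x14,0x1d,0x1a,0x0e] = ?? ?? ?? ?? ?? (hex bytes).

[0] 0x24->0x1c len=2 : 31 aa
[1] 0x12->0x0d len=3 : 09 b8 96
[2] 0x0a->0x19 len=4 : 97 01 4f 09
[3] 0x08->0x1d len=8 : 3f 92 97 01 4f 09 b8 96
[4] 0x02->0x14 len=8 : 60 29 95 02 2e 3a 3f 92
query mem[0x1c]=0x09, mem[0x14]=0x60, mem[0x1d]=0x3f, mem[0x1a]=0x3f, mem[0x0e]=0xb8

MEM[0x1c,0x14,0x1d,0x1a,0x0e] = 09 60 3f 3f b8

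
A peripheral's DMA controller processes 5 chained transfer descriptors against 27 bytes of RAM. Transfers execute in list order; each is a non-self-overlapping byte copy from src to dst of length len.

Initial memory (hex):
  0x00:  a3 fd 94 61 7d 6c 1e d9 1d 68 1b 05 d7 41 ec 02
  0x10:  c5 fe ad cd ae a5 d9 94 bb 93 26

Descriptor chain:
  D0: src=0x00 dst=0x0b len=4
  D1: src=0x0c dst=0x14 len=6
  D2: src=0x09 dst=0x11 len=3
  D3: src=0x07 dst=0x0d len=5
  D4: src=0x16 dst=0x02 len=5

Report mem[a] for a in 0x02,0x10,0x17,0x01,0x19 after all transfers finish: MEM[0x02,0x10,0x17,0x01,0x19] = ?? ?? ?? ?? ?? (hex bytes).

MEM[0x02,0x10,0x17,0x01,0x19] = 61 1b 02 fd fe

[0] 0x00->0x0b len=4 : a3 fd 94 61
[1] 0x0c->0x14 len=6 : fd 94 61 02 c5 fe
[2] 0x09->0x11 len=3 : 68 1b a3
[3] 0x07->0x0d len=5 : d9 1d 68 1b a3
[4] 0x16->0x02 len=5 : 61 02 c5 fe 26
query mem[0x02]=0x61, mem[0x10]=0x1b, mem[0x17]=0x02, mem[0x01]=0xfd, mem[0x19]=0xfe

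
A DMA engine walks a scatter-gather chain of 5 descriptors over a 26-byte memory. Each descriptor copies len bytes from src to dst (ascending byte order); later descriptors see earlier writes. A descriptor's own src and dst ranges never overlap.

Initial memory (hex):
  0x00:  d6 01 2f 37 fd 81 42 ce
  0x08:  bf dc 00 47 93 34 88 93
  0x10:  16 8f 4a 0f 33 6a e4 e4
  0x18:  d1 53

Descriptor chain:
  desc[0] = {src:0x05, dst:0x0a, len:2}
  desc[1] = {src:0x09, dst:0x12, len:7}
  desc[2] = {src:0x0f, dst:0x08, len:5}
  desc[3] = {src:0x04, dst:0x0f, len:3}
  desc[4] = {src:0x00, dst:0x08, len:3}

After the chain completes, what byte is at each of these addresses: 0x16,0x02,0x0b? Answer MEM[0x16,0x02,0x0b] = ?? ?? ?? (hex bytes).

MEM[0x16,0x02,0x0b] = 34 2f dc

  after D0: wrote 2B at 0x0a = 8142
  after D1: wrote 7B at 0x12 = dc814293348893
  after D2: wrote 5B at 0x08 = 93168fdc81
  after D3: wrote 3B at 0x0f = fd8142
  after D4: wrote 3B at 0x08 = d6012f
query mem[0x16]=0x34, mem[0x02]=0x2f, mem[0x0b]=0xdc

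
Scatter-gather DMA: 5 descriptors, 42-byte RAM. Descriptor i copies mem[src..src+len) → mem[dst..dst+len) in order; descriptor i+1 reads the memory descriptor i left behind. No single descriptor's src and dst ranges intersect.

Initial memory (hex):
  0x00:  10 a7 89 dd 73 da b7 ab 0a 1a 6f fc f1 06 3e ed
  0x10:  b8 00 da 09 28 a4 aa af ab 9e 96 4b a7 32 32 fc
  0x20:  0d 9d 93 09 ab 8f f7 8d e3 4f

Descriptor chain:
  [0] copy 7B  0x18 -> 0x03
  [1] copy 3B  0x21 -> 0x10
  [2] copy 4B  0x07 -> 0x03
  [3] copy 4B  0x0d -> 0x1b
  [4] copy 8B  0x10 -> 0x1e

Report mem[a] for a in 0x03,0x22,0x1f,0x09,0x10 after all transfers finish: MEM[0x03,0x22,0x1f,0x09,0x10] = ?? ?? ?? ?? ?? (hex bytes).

MEM[0x03,0x22,0x1f,0x09,0x10] = a7 28 93 32 9d

  after D0: wrote 7B at 0x03 = ab9e964ba73232
  after D1: wrote 3B at 0x10 = 9d9309
  after D2: wrote 4B at 0x03 = a732326f
  after D3: wrote 4B at 0x1b = 063eed9d
  after D4: wrote 8B at 0x1e = 9d93090928a4aaaf
query mem[0x03]=0xa7, mem[0x22]=0x28, mem[0x1f]=0x93, mem[0x09]=0x32, mem[0x10]=0x9d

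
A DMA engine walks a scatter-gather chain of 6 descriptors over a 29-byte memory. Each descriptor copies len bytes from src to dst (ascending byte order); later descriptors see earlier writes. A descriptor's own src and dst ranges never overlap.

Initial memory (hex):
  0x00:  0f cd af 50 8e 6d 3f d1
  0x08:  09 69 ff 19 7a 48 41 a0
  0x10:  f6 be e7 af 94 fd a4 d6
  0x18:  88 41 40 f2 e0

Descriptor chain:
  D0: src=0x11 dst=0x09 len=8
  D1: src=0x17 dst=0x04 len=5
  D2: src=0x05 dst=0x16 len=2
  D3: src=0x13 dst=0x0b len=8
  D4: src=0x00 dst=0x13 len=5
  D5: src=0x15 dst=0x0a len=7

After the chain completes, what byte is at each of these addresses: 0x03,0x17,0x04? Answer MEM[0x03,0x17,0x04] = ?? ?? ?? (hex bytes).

#0 dst[0x09+8] := {0xbe,0xe7,0xaf,0x94,0xfd,0xa4,0xd6,0x88}
#1 dst[0x04+5] := {0xd6,0x88,0x41,0x40,0xf2}
#2 dst[0x16+2] := {0x88,0x41}
#3 dst[0x0b+8] := {0xaf,0x94,0xfd,0x88,0x41,0x88,0x41,0x40}
#4 dst[0x13+5] := {0x0f,0xcd,0xaf,0x50,0xd6}
#5 dst[0x0a+7] := {0xaf,0x50,0xd6,0x88,0x41,0x40,0xf2}
query mem[0x03]=0x50, mem[0x17]=0xd6, mem[0x04]=0xd6

MEM[0x03,0x17,0x04] = 50 d6 d6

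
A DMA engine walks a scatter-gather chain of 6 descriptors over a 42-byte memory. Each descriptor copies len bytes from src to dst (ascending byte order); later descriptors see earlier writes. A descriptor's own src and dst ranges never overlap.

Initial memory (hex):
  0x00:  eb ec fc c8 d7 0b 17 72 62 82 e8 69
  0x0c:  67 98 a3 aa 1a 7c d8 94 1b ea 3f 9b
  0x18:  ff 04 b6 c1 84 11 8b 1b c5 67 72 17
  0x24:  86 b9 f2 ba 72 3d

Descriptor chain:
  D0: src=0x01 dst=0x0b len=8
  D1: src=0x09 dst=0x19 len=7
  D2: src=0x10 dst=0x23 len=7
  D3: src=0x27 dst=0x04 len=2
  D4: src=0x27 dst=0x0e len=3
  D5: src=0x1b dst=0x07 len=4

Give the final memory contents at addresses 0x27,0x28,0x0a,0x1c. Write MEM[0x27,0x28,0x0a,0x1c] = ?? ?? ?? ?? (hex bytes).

MEM[0x27,0x28,0x0a,0x1c] = 1b ea d7 fc

  after D0: wrote 8B at 0x0b = ecfcc8d70b177262
  after D1: wrote 7B at 0x19 = 82e8ecfcc8d70b
  after D2: wrote 7B at 0x23 = 177262941bea3f
  after D3: wrote 2B at 0x04 = 1bea
  after D4: wrote 3B at 0x0e = 1bea3f
  after D5: wrote 4B at 0x07 = ecfcc8d7
query mem[0x27]=0x1b, mem[0x28]=0xea, mem[0x0a]=0xd7, mem[0x1c]=0xfc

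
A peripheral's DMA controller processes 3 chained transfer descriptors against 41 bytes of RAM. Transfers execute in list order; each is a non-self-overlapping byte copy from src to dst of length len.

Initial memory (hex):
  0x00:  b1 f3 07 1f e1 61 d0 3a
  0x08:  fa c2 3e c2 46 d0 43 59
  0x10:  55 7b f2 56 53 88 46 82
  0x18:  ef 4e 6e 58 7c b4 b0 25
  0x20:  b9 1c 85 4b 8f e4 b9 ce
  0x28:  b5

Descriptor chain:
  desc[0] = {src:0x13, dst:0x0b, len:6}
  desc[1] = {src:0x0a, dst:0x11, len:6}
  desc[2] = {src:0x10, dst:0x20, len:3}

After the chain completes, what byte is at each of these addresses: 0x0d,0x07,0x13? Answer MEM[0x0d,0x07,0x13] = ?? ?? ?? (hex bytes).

MEM[0x0d,0x07,0x13] = 88 3a 53

#0 dst[0x0b+6] := {0x56,0x53,0x88,0x46,0x82,0xef}
#1 dst[0x11+6] := {0x3e,0x56,0x53,0x88,0x46,0x82}
#2 dst[0x20+3] := {0xef,0x3e,0x56}
query mem[0x0d]=0x88, mem[0x07]=0x3a, mem[0x13]=0x53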